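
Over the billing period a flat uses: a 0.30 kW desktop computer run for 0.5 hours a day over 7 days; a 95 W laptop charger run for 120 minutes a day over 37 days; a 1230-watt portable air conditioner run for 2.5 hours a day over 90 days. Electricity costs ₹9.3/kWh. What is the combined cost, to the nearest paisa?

desktop computer: Runtime = 0.5 h/day × 7 days = 3.5 h
desktop computer: 0.3 kW × 3.5 h = 1.05 kWh
laptop charger: Runtime = 120 min × 37 = 4440 min = 74 h
laptop charger: 0.095 kW × 74 h = 7.03 kWh
portable air conditioner: Runtime = 2.5 h/day × 90 days = 225 h
portable air conditioner: 1.23 kW × 225 h = 276.75 kWh
Total energy = 284.83 kWh
Cost = 284.83 × ₹9.3 = ₹2648.92

₹2648.92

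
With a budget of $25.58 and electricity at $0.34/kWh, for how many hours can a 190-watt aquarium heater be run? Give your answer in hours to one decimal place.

396.0 h

Energy available = $25.58 ÷ $0.34/kWh = 75.2353 kWh
Hours = 75.2353 kWh ÷ 0.19 kW = 396.0 h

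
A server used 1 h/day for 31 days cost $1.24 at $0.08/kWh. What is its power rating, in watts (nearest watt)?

500 W

Energy = $1.24 ÷ $0.08/kWh = 15.5 kWh
Runtime = 1 h/day × 31 days = 31 h
Power = 15.5 kWh ÷ 31 h = 0.5 kW = 500 W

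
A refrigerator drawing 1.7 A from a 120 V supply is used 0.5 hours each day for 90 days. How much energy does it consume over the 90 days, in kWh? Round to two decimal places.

9.18 kWh

Power = 1.7 A × 120 V = 204 W = 0.204 kW
Runtime = 0.5 h/day × 90 days = 45 h
Energy = 0.204 kW × 45 h = 9.18 kWh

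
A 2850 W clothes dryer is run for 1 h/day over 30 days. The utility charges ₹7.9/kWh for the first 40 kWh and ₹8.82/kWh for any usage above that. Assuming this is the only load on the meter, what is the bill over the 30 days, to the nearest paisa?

Runtime = 1 h/day × 30 days = 30 h
Energy = 2.85 kW × 30 h = 85.5 kWh
Tier 1 (0–40 kWh): 40 × ₹7.9 = ₹316
Above 40 kWh: 45.5 × ₹8.82 = ₹401.31
Bill = ₹717.31

₹717.31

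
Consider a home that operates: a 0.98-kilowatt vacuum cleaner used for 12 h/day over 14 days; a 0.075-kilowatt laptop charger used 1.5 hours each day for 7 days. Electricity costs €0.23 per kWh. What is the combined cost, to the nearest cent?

vacuum cleaner: Runtime = 12 h/day × 14 days = 168 h
vacuum cleaner: 0.98 kW × 168 h = 164.64 kWh
laptop charger: Runtime = 1.5 h/day × 7 days = 10.5 h
laptop charger: 0.075 kW × 10.5 h = 0.7875 kWh
Total energy = 165.4275 kWh
Cost = 165.4275 × €0.23 = €38.05

€38.05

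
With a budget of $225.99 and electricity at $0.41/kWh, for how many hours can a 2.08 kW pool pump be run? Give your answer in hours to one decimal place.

Energy available = $225.99 ÷ $0.41/kWh = 551.1951 kWh
Hours = 551.1951 kWh ÷ 2.08 kW = 265.0 h

265.0 h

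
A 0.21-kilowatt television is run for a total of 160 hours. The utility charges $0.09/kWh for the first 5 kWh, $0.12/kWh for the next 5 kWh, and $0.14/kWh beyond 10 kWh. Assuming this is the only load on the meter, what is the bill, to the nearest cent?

Energy = 0.21 kW × 160 h = 33.6 kWh
Tier 1 (0–5 kWh): 5 × $0.09 = $0.45
Tier 2 (5–10 kWh): 5 × $0.12 = $0.6
Above 10 kWh: 23.6 × $0.14 = $3.304
Bill = $4.35

$4.35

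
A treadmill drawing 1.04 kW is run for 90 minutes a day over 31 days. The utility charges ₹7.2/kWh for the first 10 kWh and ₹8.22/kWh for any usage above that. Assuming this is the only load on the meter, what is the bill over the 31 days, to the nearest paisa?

₹387.32

Runtime = 90 min × 31 = 2790 min = 46.5 h
Energy = 1.04 kW × 46.5 h = 48.36 kWh
Tier 1 (0–10 kWh): 10 × ₹7.2 = ₹72
Above 10 kWh: 38.36 × ₹8.22 = ₹315.3192
Bill = ₹387.32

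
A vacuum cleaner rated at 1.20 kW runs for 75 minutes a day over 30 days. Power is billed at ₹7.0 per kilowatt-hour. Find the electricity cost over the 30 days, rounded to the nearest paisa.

₹315.00

Runtime = 75 min × 30 = 2250 min = 37.5 h
Energy = 1.2 kW × 37.5 h = 45 kWh
Cost = 45 kWh × ₹7.0/kWh = ₹315.00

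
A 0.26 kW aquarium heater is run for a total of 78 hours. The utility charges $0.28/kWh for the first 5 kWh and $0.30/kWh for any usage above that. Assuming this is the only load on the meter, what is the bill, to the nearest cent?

$5.98

Energy = 0.26 kW × 78 h = 20.28 kWh
Tier 1 (0–5 kWh): 5 × $0.28 = $1.4
Above 5 kWh: 15.28 × $0.30 = $4.584
Bill = $5.98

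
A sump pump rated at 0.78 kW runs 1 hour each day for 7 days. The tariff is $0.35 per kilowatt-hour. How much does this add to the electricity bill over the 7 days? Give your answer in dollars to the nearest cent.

Runtime = 1 h/day × 7 days = 7 h
Energy = 0.78 kW × 7 h = 5.46 kWh
Cost = 5.46 kWh × $0.35/kWh = $1.91

$1.91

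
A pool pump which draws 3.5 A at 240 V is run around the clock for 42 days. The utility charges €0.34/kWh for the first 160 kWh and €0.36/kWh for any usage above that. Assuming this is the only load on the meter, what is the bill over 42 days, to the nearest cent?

€301.62

Power = 3.5 A × 240 V = 840 W = 0.84 kW
Runtime = 24 h × 42 = 1008 h
Energy = 0.84 kW × 1008 h = 846.72 kWh
Tier 1 (0–160 kWh): 160 × €0.34 = €54.4
Above 160 kWh: 686.72 × €0.36 = €247.2192
Bill = €301.62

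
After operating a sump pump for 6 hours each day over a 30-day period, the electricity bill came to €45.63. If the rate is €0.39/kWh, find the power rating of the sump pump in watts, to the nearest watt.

650 W

Energy = €45.63 ÷ €0.39/kWh = 117 kWh
Runtime = 6 h/day × 30 days = 180 h
Power = 117 kWh ÷ 180 h = 0.65 kW = 650 W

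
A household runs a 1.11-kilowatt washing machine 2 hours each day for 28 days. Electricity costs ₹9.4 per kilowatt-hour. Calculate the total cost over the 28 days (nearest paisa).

Runtime = 2 h/day × 28 days = 56 h
Energy = 1.11 kW × 56 h = 62.16 kWh
Cost = 62.16 kWh × ₹9.4/kWh = ₹584.30

₹584.30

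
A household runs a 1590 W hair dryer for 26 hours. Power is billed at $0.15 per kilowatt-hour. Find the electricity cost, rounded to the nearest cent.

Energy = 1.59 kW × 26 h = 41.34 kWh
Cost = 41.34 kWh × $0.15/kWh = $6.20

$6.20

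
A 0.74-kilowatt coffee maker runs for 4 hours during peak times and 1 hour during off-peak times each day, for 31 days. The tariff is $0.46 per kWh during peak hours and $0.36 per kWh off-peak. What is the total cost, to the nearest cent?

$50.47

Peak energy = 0.74 kW × 4 h × 31 = 91.76 kWh
Off-peak energy = 0.74 kW × 1 h × 31 = 22.94 kWh
Cost = 91.76 × $0.46 + 22.94 × $0.36 = $42.2096 + $8.2584 = $50.47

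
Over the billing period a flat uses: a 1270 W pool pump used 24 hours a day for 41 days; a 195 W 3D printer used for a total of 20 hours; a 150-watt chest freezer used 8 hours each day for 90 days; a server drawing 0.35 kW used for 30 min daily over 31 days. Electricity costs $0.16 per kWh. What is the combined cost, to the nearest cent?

pool pump: Runtime = 24 h × 41 = 984 h
pool pump: 1.27 kW × 984 h = 1249.68 kWh
3D printer: 0.195 kW × 20 h = 3.9 kWh
chest freezer: Runtime = 8 h/day × 90 days = 720 h
chest freezer: 0.15 kW × 720 h = 108 kWh
server: Runtime = 30 min × 31 = 930 min = 15.5 h
server: 0.35 kW × 15.5 h = 5.425 kWh
Total energy = 1367.005 kWh
Cost = 1367.005 × $0.16 = $218.72

$218.72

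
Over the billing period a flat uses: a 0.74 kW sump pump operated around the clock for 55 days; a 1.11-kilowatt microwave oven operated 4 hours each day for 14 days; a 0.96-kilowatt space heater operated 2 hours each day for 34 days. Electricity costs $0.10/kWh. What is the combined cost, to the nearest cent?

$110.42

sump pump: Runtime = 24 h × 55 = 1320 h
sump pump: 0.74 kW × 1320 h = 976.8 kWh
microwave oven: Runtime = 4 h/day × 14 days = 56 h
microwave oven: 1.11 kW × 56 h = 62.16 kWh
space heater: Runtime = 2 h/day × 34 days = 68 h
space heater: 0.96 kW × 68 h = 65.28 kWh
Total energy = 1104.24 kWh
Cost = 1104.24 × $0.10 = $110.42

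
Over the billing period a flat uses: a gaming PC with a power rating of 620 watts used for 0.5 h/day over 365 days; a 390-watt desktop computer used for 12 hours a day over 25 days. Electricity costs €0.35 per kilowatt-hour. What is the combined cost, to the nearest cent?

gaming PC: Runtime = 0.5 h/day × 365 days = 182.5 h
gaming PC: 0.62 kW × 182.5 h = 113.15 kWh
desktop computer: Runtime = 12 h/day × 25 days = 300 h
desktop computer: 0.39 kW × 300 h = 117 kWh
Total energy = 230.15 kWh
Cost = 230.15 × €0.35 = €80.55

€80.55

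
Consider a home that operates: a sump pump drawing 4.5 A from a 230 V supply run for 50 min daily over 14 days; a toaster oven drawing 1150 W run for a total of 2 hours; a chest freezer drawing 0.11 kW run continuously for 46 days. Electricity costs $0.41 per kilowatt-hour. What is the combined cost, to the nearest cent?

sump pump: Power = 4.5 A × 230 V = 1035 W = 1.035 kW
sump pump: Runtime = 50 min × 14 = 700 min = 11.666666… h
sump pump: 1.035 kW × 11.666666… h = 12.075 kWh
toaster oven: 1.15 kW × 2 h = 2.3 kWh
chest freezer: Runtime = 24 h × 46 = 1104 h
chest freezer: 0.11 kW × 1104 h = 121.44 kWh
Total energy = 135.815 kWh
Cost = 135.815 × $0.41 = $55.68

$55.68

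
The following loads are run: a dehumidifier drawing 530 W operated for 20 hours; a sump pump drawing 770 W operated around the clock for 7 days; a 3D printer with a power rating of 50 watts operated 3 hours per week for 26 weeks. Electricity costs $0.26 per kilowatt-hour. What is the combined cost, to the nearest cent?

$37.40

dehumidifier: 0.53 kW × 20 h = 10.6 kWh
sump pump: Runtime = 24 h × 7 = 168 h
sump pump: 0.77 kW × 168 h = 129.36 kWh
3D printer: Runtime = 3 h/week × 26 weeks = 78 h
3D printer: 0.05 kW × 78 h = 3.9 kWh
Total energy = 143.86 kWh
Cost = 143.86 × $0.26 = $37.40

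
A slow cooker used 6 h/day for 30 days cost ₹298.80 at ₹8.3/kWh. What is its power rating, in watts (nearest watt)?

Energy = ₹298.80 ÷ ₹8.3/kWh = 36 kWh
Runtime = 6 h/day × 30 days = 180 h
Power = 36 kWh ÷ 180 h = 0.2 kW = 200 W

200 W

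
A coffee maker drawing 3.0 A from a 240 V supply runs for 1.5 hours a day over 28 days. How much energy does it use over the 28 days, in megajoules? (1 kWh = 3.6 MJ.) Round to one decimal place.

Power = 3.0 A × 240 V = 720 W = 0.72 kW
Runtime = 1.5 h/day × 28 days = 42 h
Energy = 0.72 kW × 42 h = 30.24 kWh
= 30.24 × 3.6 MJ = 108.9 MJ

108.9 MJ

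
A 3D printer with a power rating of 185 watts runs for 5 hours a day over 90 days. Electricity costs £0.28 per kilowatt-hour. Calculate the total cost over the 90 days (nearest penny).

£23.31

Runtime = 5 h/day × 90 days = 450 h
Energy = 0.185 kW × 450 h = 83.25 kWh
Cost = 83.25 kWh × £0.28/kWh = £23.31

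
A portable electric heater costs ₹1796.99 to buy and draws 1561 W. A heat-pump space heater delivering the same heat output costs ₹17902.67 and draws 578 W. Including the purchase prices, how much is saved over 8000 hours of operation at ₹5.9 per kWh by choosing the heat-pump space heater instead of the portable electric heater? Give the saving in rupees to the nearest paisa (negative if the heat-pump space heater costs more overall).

portable electric heater: ₹1796.99 + (1561/1000) kW × 8000 h × ₹5.9 = ₹1796.99 + ₹73679.2 = ₹75476.19
heat-pump space heater: ₹17902.67 + (578/1000) kW × 8000 h × ₹5.9 = ₹17902.67 + ₹27281.6 = ₹45184.27
Saving = ₹75476.19 − ₹45184.27 = ₹30291.92

₹30291.92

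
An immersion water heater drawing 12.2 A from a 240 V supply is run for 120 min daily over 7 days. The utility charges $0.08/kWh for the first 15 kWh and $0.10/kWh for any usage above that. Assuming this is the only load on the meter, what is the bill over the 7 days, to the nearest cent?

Power = 12.2 A × 240 V = 2928 W = 2.928 kW
Runtime = 120 min × 7 = 840 min = 14 h
Energy = 2.928 kW × 14 h = 40.992 kWh
Tier 1 (0–15 kWh): 15 × $0.08 = $1.2
Above 15 kWh: 25.992 × $0.10 = $2.5992
Bill = $3.80

$3.80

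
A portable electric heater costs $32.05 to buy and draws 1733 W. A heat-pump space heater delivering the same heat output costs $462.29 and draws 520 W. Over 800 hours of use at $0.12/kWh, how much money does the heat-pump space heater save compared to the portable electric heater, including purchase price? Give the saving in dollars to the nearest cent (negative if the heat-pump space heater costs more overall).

portable electric heater: $32.05 + (1733/1000) kW × 800 h × $0.12 = $32.05 + $166.368 = $198.418
heat-pump space heater: $462.29 + (520/1000) kW × 800 h × $0.12 = $462.29 + $49.92 = $512.21
Saving = $198.418 − $512.21 = −$313.792 → -$313.79

-$313.79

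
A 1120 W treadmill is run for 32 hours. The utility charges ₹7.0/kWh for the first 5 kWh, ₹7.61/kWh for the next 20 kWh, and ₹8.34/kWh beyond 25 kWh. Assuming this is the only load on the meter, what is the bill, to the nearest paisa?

₹277.61

Energy = 1.12 kW × 32 h = 35.84 kWh
Tier 1 (0–5 kWh): 5 × ₹7.0 = ₹35
Tier 2 (5–25 kWh): 20 × ₹7.61 = ₹152.2
Above 25 kWh: 10.84 × ₹8.34 = ₹90.4056
Bill = ₹277.61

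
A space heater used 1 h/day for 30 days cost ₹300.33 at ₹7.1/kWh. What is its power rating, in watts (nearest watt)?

1410 W

Energy = ₹300.33 ÷ ₹7.1/kWh = 42.3 kWh
Runtime = 1 h/day × 30 days = 30 h
Power = 42.3 kWh ÷ 30 h = 1.41 kW = 1410 W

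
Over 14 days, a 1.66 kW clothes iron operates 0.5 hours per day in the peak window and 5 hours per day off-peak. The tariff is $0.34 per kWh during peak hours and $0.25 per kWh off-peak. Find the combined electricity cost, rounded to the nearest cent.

Peak energy = 1.66 kW × 0.5 h × 14 = 11.62 kWh
Off-peak energy = 1.66 kW × 5 h × 14 = 116.2 kWh
Cost = 11.62 × $0.34 + 116.2 × $0.25 = $3.9508 + $29.05 = $33.00

$33.00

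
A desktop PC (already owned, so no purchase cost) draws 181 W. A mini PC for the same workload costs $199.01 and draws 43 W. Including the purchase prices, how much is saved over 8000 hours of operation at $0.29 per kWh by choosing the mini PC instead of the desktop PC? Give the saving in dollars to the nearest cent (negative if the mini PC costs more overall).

desktop PC: $0.00 + (181/1000) kW × 8000 h × $0.29 = $0.00 + $419.92 = $419.92
mini PC: $199.01 + (43/1000) kW × 8000 h × $0.29 = $199.01 + $99.76 = $298.77
Saving = $419.92 − $298.77 = $121.15

$121.15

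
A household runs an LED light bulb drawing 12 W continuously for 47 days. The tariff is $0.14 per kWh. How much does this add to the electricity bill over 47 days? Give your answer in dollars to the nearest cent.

Runtime = 24 h × 47 = 1128 h
Energy = 0.012 kW × 1128 h = 13.536 kWh
Cost = 13.536 kWh × $0.14/kWh = $1.90

$1.90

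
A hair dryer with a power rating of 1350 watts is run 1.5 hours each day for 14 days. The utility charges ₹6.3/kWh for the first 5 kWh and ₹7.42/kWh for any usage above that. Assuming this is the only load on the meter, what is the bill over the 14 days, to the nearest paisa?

Runtime = 1.5 h/day × 14 days = 21 h
Energy = 1.35 kW × 21 h = 28.35 kWh
Tier 1 (0–5 kWh): 5 × ₹6.3 = ₹31.5
Above 5 kWh: 23.35 × ₹7.42 = ₹173.257
Bill = ₹204.76

₹204.76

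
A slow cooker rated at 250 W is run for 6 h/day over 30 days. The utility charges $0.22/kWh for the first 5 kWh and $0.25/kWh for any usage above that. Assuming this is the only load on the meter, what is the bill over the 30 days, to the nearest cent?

$11.10

Runtime = 6 h/day × 30 days = 180 h
Energy = 0.25 kW × 180 h = 45 kWh
Tier 1 (0–5 kWh): 5 × $0.22 = $1.1
Above 5 kWh: 40 × $0.25 = $10
Bill = $11.10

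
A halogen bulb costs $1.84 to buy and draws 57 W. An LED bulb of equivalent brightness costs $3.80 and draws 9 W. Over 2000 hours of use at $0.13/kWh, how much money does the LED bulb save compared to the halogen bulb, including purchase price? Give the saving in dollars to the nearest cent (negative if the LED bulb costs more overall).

halogen bulb: $1.84 + (57/1000) kW × 2000 h × $0.13 = $1.84 + $14.82 = $16.66
LED bulb: $3.80 + (9/1000) kW × 2000 h × $0.13 = $3.80 + $2.34 = $6.14
Saving = $16.66 − $6.14 = $10.52

$10.52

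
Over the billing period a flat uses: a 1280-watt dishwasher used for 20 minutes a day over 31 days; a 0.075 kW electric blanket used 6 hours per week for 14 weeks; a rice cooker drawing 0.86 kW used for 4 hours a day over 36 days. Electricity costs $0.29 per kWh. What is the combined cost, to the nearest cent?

$41.58

dishwasher: Runtime = 20 min × 31 = 620 min = 10.333333… h
dishwasher: 1.28 kW × 10.333333… h = 13.226666… kWh
electric blanket: Runtime = 6 h/week × 14 weeks = 84 h
electric blanket: 0.075 kW × 84 h = 6.3 kWh
rice cooker: Runtime = 4 h/day × 36 days = 144 h
rice cooker: 0.86 kW × 144 h = 123.84 kWh
Total energy = 143.366666… kWh
Cost = 143.366666… × $0.29 = $41.58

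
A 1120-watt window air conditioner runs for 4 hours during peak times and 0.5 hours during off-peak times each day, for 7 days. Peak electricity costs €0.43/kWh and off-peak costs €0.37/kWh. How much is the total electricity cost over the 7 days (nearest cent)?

€14.94

Peak energy = 1.12 kW × 4 h × 7 = 31.36 kWh
Off-peak energy = 1.12 kW × 0.5 h × 7 = 3.92 kWh
Cost = 31.36 × €0.43 + 3.92 × €0.37 = €13.4848 + €1.4504 = €14.94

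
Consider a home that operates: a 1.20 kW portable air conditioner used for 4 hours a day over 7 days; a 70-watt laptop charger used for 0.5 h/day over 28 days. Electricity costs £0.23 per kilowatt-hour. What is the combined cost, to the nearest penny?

portable air conditioner: Runtime = 4 h/day × 7 days = 28 h
portable air conditioner: 1.2 kW × 28 h = 33.6 kWh
laptop charger: Runtime = 0.5 h/day × 28 days = 14 h
laptop charger: 0.07 kW × 14 h = 0.98 kWh
Total energy = 34.58 kWh
Cost = 34.58 × £0.23 = £7.95

£7.95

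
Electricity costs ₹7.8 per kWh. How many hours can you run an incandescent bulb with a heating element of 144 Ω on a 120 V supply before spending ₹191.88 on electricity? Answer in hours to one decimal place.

Power = V²/R = 120²/144 = 100 W = 0.1 kW
Energy available = ₹191.88 ÷ ₹7.8/kWh = 24.6 kWh
Hours = 24.6 kWh ÷ 0.1 kW = 246.0 h

246.0 h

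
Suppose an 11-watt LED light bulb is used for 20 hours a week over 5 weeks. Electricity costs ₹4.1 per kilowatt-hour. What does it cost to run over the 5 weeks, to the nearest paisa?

₹4.51

Runtime = 20 h/week × 5 weeks = 100 h
Energy = 0.011 kW × 100 h = 1.1 kWh
Cost = 1.1 kWh × ₹4.1/kWh = ₹4.51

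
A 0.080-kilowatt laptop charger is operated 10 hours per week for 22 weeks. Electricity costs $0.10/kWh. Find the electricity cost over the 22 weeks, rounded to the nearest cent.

Runtime = 10 h/week × 22 weeks = 220 h
Energy = 0.08 kW × 220 h = 17.6 kWh
Cost = 17.6 kWh × $0.10/kWh = $1.76

$1.76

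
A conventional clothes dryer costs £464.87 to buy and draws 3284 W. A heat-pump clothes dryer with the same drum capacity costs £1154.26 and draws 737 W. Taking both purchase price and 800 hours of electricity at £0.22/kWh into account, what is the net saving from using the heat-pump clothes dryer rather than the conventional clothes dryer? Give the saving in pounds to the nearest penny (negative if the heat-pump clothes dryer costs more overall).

conventional clothes dryer: £464.87 + (3284/1000) kW × 800 h × £0.22 = £464.87 + £577.984 = £1042.854
heat-pump clothes dryer: £1154.26 + (737/1000) kW × 800 h × £0.22 = £1154.26 + £129.712 = £1283.972
Saving = £1042.854 − £1283.972 = −£241.118 → -£241.12

-£241.12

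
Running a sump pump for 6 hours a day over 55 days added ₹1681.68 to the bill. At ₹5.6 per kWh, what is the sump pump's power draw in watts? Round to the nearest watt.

Energy = ₹1681.68 ÷ ₹5.6/kWh = 300.3 kWh
Runtime = 6 h/day × 55 days = 330 h
Power = 300.3 kWh ÷ 330 h = 0.91 kW = 910 W

910 W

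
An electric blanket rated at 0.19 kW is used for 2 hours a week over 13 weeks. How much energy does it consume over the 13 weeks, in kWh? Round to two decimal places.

4.94 kWh

Runtime = 2 h/week × 13 weeks = 26 h
Energy = 0.19 kW × 26 h = 4.94 kWh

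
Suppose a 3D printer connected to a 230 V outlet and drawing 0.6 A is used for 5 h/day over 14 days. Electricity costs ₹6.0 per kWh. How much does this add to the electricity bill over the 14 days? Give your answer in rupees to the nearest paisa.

Power = 0.6 A × 230 V = 138 W = 0.138 kW
Runtime = 5 h/day × 14 days = 70 h
Energy = 0.138 kW × 70 h = 9.66 kWh
Cost = 9.66 kWh × ₹6.0/kWh = ₹57.96

₹57.96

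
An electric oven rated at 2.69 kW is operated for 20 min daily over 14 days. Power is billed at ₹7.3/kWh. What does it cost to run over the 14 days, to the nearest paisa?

Runtime = 20 min × 14 = 280 min = 4.666666… h
Energy = 2.69 kW × 4.666666… h = 12.553333… kWh
Cost = 12.553333… kWh × ₹7.3/kWh = ₹91.64

₹91.64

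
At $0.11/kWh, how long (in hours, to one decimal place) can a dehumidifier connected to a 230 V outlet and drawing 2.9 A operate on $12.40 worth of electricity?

Power = 2.9 A × 230 V = 667 W = 0.667 kW
Energy available = $12.40 ÷ $0.11/kWh = 112.7273 kWh
Hours = 112.7273 kWh ÷ 0.667 kW = 169.0 h

169.0 h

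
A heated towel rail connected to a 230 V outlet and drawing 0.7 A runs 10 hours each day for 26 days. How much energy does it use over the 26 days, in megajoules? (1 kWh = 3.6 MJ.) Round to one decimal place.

Power = 0.7 A × 230 V = 161 W = 0.161 kW
Runtime = 10 h/day × 26 days = 260 h
Energy = 0.161 kW × 260 h = 41.86 kWh
= 41.86 × 3.6 MJ = 150.7 MJ

150.7 MJ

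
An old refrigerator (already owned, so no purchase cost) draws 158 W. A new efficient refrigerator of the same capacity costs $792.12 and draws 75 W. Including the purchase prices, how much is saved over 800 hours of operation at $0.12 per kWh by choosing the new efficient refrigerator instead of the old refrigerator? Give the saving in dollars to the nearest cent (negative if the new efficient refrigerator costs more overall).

old refrigerator: $0.00 + (158/1000) kW × 800 h × $0.12 = $0.00 + $15.168 = $15.168
new efficient refrigerator: $792.12 + (75/1000) kW × 800 h × $0.12 = $792.12 + $7.2 = $799.32
Saving = $15.168 − $799.32 = −$784.152 → -$784.15

-$784.15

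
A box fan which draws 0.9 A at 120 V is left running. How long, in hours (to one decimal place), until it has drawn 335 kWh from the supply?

3101.9 h

Power = 0.9 A × 120 V = 108 W = 0.108 kW
Hours = 335 kWh ÷ 0.108 kW = 3101.9 h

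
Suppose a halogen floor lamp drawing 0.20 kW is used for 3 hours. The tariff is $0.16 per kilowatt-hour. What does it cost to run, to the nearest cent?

Energy = 0.2 kW × 3 h = 0.6 kWh
Cost = 0.6 kWh × $0.16/kWh = $0.10

$0.10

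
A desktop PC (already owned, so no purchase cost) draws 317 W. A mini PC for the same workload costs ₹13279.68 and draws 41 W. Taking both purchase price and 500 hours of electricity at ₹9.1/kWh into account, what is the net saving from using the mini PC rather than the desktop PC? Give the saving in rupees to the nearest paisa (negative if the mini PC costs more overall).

-₹12023.88

desktop PC: ₹0.00 + (317/1000) kW × 500 h × ₹9.1 = ₹0.00 + ₹1442.35 = ₹1442.35
mini PC: ₹13279.68 + (41/1000) kW × 500 h × ₹9.1 = ₹13279.68 + ₹186.55 = ₹13466.23
Saving = ₹1442.35 − ₹13466.23 = −₹12023.88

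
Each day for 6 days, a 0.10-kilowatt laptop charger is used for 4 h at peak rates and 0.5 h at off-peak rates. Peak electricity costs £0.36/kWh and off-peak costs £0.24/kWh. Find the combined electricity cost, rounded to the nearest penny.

Peak energy = 0.1 kW × 4 h × 6 = 2.4 kWh
Off-peak energy = 0.1 kW × 0.5 h × 6 = 0.3 kWh
Cost = 2.4 × £0.36 + 0.3 × £0.24 = £0.864 + £0.072 = £0.94

£0.94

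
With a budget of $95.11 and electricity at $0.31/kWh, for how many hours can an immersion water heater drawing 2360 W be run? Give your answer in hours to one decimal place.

Energy available = $95.11 ÷ $0.31/kWh = 306.8065 kWh
Hours = 306.8065 kWh ÷ 2.36 kW = 130.0 h

130.0 h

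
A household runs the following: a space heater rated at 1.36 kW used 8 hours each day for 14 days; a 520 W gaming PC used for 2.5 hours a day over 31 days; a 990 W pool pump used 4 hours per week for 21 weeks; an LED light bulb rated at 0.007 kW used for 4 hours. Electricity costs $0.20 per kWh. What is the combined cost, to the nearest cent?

$55.16

space heater: Runtime = 8 h/day × 14 days = 112 h
space heater: 1.36 kW × 112 h = 152.32 kWh
gaming PC: Runtime = 2.5 h/day × 31 days = 77.5 h
gaming PC: 0.52 kW × 77.5 h = 40.3 kWh
pool pump: Runtime = 4 h/week × 21 weeks = 84 h
pool pump: 0.99 kW × 84 h = 83.16 kWh
LED light bulb: 0.007 kW × 4 h = 0.028 kWh
Total energy = 275.808 kWh
Cost = 275.808 × $0.20 = $55.16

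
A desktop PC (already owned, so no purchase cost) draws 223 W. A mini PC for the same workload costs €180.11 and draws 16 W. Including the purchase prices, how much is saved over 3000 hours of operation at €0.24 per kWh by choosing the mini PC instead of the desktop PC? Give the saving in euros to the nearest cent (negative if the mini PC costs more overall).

desktop PC: €0.00 + (223/1000) kW × 3000 h × €0.24 = €0.00 + €160.56 = €160.56
mini PC: €180.11 + (16/1000) kW × 3000 h × €0.24 = €180.11 + €11.52 = €191.63
Saving = €160.56 − €191.63 = −€31.07

-€31.07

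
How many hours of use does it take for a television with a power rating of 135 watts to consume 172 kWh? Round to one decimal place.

Hours = 172 kWh ÷ 0.135 kW = 1274.1 h

1274.1 h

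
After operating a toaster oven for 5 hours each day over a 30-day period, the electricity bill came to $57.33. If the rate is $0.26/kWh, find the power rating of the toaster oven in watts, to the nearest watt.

1470 W

Energy = $57.33 ÷ $0.26/kWh = 220.5 kWh
Runtime = 5 h/day × 30 days = 150 h
Power = 220.5 kWh ÷ 150 h = 1.47 kW = 1470 W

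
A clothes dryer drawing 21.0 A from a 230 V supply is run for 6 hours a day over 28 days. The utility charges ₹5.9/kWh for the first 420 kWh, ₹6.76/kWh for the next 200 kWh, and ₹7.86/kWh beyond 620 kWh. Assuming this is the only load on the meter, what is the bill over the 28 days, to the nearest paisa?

₹5334.72

Power = 21.0 A × 230 V = 4830 W = 4.83 kW
Runtime = 6 h/day × 28 days = 168 h
Energy = 4.83 kW × 168 h = 811.44 kWh
Tier 1 (0–420 kWh): 420 × ₹5.9 = ₹2478
Tier 2 (420–620 kWh): 200 × ₹6.76 = ₹1352
Above 620 kWh: 191.44 × ₹7.86 = ₹1504.7184
Bill = ₹5334.72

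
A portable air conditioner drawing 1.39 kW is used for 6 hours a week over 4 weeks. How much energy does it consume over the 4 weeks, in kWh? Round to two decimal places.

33.36 kWh

Runtime = 6 h/week × 4 weeks = 24 h
Energy = 1.39 kW × 24 h = 33.36 kWh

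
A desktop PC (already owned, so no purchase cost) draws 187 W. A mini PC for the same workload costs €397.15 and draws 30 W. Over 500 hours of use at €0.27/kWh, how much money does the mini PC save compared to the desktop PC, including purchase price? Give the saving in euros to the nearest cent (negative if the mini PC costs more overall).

-€375.96

desktop PC: €0.00 + (187/1000) kW × 500 h × €0.27 = €0.00 + €25.245 = €25.245
mini PC: €397.15 + (30/1000) kW × 500 h × €0.27 = €397.15 + €4.05 = €401.2
Saving = €25.245 − €401.2 = −€375.955 → -€375.96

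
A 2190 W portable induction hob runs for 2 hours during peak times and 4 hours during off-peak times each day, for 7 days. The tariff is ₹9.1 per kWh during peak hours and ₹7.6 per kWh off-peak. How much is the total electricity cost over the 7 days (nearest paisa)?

Peak energy = 2.19 kW × 2 h × 7 = 30.66 kWh
Off-peak energy = 2.19 kW × 4 h × 7 = 61.32 kWh
Cost = 30.66 × ₹9.1 + 61.32 × ₹7.6 = ₹279.006 + ₹466.032 = ₹745.04

₹745.04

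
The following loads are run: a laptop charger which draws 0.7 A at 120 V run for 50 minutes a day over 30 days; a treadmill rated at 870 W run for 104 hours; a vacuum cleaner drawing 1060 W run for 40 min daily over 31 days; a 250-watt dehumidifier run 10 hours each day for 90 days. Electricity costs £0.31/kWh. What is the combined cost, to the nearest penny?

laptop charger: Power = 0.7 A × 120 V = 84 W = 0.084 kW
laptop charger: Runtime = 50 min × 30 = 1500 min = 25 h
laptop charger: 0.084 kW × 25 h = 2.1 kWh
treadmill: 0.87 kW × 104 h = 90.48 kWh
vacuum cleaner: Runtime = 40 min × 31 = 1240 min = 20.666666… h
vacuum cleaner: 1.06 kW × 20.666666… h = 21.906666… kWh
dehumidifier: Runtime = 10 h/day × 90 days = 900 h
dehumidifier: 0.25 kW × 900 h = 225 kWh
Total energy = 339.486666… kWh
Cost = 339.486666… × £0.31 = £105.24

£105.24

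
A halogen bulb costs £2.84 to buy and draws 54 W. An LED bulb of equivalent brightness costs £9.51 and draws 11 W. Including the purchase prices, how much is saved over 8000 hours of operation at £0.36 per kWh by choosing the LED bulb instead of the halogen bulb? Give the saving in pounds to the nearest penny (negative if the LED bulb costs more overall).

halogen bulb: £2.84 + (54/1000) kW × 8000 h × £0.36 = £2.84 + £155.52 = £158.36
LED bulb: £9.51 + (11/1000) kW × 8000 h × £0.36 = £9.51 + £31.68 = £41.19
Saving = £158.36 − £41.19 = £117.17

£117.17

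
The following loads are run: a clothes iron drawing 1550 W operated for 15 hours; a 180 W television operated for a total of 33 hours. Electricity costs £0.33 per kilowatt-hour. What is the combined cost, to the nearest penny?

£9.63

clothes iron: 1.55 kW × 15 h = 23.25 kWh
television: 0.18 kW × 33 h = 5.94 kWh
Total energy = 29.19 kWh
Cost = 29.19 × £0.33 = £9.63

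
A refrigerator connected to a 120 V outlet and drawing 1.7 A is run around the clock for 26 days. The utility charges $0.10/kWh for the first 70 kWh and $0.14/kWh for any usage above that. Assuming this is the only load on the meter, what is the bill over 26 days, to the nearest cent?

$15.02

Power = 1.7 A × 120 V = 204 W = 0.204 kW
Runtime = 24 h × 26 = 624 h
Energy = 0.204 kW × 624 h = 127.296 kWh
Tier 1 (0–70 kWh): 70 × $0.10 = $7
Above 70 kWh: 57.296 × $0.14 = $8.02144
Bill = $15.02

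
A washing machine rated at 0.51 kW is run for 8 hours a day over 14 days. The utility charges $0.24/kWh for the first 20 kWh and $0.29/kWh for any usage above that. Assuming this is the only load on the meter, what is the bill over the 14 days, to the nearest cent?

$15.56

Runtime = 8 h/day × 14 days = 112 h
Energy = 0.51 kW × 112 h = 57.12 kWh
Tier 1 (0–20 kWh): 20 × $0.24 = $4.8
Above 20 kWh: 37.12 × $0.29 = $10.7648
Bill = $15.56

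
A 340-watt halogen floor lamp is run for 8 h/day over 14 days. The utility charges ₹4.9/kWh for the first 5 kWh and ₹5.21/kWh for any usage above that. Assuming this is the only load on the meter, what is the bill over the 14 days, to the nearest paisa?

₹196.85

Runtime = 8 h/day × 14 days = 112 h
Energy = 0.34 kW × 112 h = 38.08 kWh
Tier 1 (0–5 kWh): 5 × ₹4.9 = ₹24.5
Above 5 kWh: 33.08 × ₹5.21 = ₹172.3468
Bill = ₹196.85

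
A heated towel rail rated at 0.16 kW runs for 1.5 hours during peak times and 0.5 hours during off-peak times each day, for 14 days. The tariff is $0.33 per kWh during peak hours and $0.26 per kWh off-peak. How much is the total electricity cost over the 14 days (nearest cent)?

Peak energy = 0.16 kW × 1.5 h × 14 = 3.36 kWh
Off-peak energy = 0.16 kW × 0.5 h × 14 = 1.12 kWh
Cost = 3.36 × $0.33 + 1.12 × $0.26 = $1.1088 + $0.2912 = $1.40

$1.40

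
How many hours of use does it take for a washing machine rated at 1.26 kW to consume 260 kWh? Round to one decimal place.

206.3 h

Hours = 260 kWh ÷ 1.26 kW = 206.3 h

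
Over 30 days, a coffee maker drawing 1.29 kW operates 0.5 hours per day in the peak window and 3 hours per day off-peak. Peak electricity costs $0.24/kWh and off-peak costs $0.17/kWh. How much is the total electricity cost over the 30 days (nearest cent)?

Peak energy = 1.29 kW × 0.5 h × 30 = 19.35 kWh
Off-peak energy = 1.29 kW × 3 h × 30 = 116.1 kWh
Cost = 19.35 × $0.24 + 116.1 × $0.17 = $4.644 + $19.737 = $24.38

$24.38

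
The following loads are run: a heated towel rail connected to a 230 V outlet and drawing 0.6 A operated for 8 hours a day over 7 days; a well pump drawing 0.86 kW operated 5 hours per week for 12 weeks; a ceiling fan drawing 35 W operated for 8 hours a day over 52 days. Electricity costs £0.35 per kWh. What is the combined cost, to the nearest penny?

heated towel rail: Power = 0.6 A × 230 V = 138 W = 0.138 kW
heated towel rail: Runtime = 8 h/day × 7 days = 56 h
heated towel rail: 0.138 kW × 56 h = 7.728 kWh
well pump: Runtime = 5 h/week × 12 weeks = 60 h
well pump: 0.86 kW × 60 h = 51.6 kWh
ceiling fan: Runtime = 8 h/day × 52 days = 416 h
ceiling fan: 0.035 kW × 416 h = 14.56 kWh
Total energy = 73.888 kWh
Cost = 73.888 × £0.35 = £25.86

£25.86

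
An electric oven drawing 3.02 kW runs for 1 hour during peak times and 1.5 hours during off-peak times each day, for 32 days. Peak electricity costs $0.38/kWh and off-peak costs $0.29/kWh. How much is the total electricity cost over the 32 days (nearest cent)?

Peak energy = 3.02 kW × 1 h × 32 = 96.64 kWh
Off-peak energy = 3.02 kW × 1.5 h × 32 = 144.96 kWh
Cost = 96.64 × $0.38 + 144.96 × $0.29 = $36.7232 + $42.0384 = $78.76

$78.76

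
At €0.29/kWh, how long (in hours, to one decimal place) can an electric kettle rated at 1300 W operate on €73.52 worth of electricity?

Energy available = €73.52 ÷ €0.29/kWh = 253.5172 kWh
Hours = 253.5172 kWh ÷ 1.3 kW = 195.0 h

195.0 h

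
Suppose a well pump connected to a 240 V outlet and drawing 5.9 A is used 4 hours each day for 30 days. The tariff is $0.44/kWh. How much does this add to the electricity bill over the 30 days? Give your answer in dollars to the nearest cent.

Power = 5.9 A × 240 V = 1416 W = 1.416 kW
Runtime = 4 h/day × 30 days = 120 h
Energy = 1.416 kW × 120 h = 169.92 kWh
Cost = 169.92 kWh × $0.44/kWh = $74.76

$74.76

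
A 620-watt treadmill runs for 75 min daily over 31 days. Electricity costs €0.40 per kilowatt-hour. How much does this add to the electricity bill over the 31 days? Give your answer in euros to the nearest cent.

Runtime = 75 min × 31 = 2325 min = 38.75 h
Energy = 0.62 kW × 38.75 h = 24.025 kWh
Cost = 24.025 kWh × €0.40/kWh = €9.61

€9.61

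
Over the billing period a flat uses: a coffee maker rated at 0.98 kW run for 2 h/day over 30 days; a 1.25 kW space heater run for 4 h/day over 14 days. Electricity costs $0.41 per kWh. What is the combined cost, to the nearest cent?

$52.81

coffee maker: Runtime = 2 h/day × 30 days = 60 h
coffee maker: 0.98 kW × 60 h = 58.8 kWh
space heater: Runtime = 4 h/day × 14 days = 56 h
space heater: 1.25 kW × 56 h = 70 kWh
Total energy = 128.8 kWh
Cost = 128.8 × $0.41 = $52.81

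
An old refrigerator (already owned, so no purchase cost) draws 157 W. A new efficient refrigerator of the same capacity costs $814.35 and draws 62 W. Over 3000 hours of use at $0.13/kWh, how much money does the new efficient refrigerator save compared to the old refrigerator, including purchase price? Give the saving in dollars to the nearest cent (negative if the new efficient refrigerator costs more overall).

-$777.30

old refrigerator: $0.00 + (157/1000) kW × 3000 h × $0.13 = $0.00 + $61.23 = $61.23
new efficient refrigerator: $814.35 + (62/1000) kW × 3000 h × $0.13 = $814.35 + $24.18 = $838.53
Saving = $61.23 − $838.53 = −$777.3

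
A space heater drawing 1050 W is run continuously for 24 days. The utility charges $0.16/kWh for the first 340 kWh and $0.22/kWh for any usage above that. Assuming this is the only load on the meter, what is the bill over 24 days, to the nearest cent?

$112.66

Runtime = 24 h × 24 = 576 h
Energy = 1.05 kW × 576 h = 604.8 kWh
Tier 1 (0–340 kWh): 340 × $0.16 = $54.4
Above 340 kWh: 264.8 × $0.22 = $58.256
Bill = $112.66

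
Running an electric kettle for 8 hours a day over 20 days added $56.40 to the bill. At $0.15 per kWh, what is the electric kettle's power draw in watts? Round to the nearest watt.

Energy = $56.40 ÷ $0.15/kWh = 376 kWh
Runtime = 8 h/day × 20 days = 160 h
Power = 376 kWh ÷ 160 h = 2.35 kW = 2350 W

2350 W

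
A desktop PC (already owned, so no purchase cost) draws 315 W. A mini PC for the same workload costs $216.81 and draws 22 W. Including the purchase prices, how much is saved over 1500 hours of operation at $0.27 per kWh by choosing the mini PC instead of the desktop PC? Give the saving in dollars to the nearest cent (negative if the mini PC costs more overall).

desktop PC: $0.00 + (315/1000) kW × 1500 h × $0.27 = $0.00 + $127.575 = $127.575
mini PC: $216.81 + (22/1000) kW × 1500 h × $0.27 = $216.81 + $8.91 = $225.72
Saving = $127.575 − $225.72 = −$98.145 → -$98.15

-$98.15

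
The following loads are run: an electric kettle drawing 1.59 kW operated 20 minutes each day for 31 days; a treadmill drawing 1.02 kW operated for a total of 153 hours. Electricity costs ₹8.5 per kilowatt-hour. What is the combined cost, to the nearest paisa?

₹1466.17

electric kettle: Runtime = 20 min × 31 = 620 min = 10.333333… h
electric kettle: 1.59 kW × 10.333333… h = 16.43 kWh
treadmill: 1.02 kW × 153 h = 156.06 kWh
Total energy = 172.49 kWh
Cost = 172.49 × ₹8.5 = ₹1466.17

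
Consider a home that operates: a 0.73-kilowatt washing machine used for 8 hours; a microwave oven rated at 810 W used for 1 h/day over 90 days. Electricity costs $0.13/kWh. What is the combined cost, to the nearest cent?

$10.24

washing machine: 0.73 kW × 8 h = 5.84 kWh
microwave oven: Runtime = 1 h/day × 90 days = 90 h
microwave oven: 0.81 kW × 90 h = 72.9 kWh
Total energy = 78.74 kWh
Cost = 78.74 × $0.13 = $10.24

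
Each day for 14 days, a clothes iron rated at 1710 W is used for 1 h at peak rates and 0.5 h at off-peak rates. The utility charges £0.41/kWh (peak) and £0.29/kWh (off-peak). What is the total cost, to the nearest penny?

Peak energy = 1.71 kW × 1 h × 14 = 23.94 kWh
Off-peak energy = 1.71 kW × 0.5 h × 14 = 11.97 kWh
Cost = 23.94 × £0.41 + 11.97 × £0.29 = £9.8154 + £3.4713 = £13.29

£13.29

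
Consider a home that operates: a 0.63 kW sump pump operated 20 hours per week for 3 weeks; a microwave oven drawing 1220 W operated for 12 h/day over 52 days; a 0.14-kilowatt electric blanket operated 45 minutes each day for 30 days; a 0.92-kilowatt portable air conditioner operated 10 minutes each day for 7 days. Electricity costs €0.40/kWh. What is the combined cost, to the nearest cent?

€321.32

sump pump: Runtime = 20 h/week × 3 weeks = 60 h
sump pump: 0.63 kW × 60 h = 37.8 kWh
microwave oven: Runtime = 12 h/day × 52 days = 624 h
microwave oven: 1.22 kW × 624 h = 761.28 kWh
electric blanket: Runtime = 45 min × 30 = 1350 min = 22.5 h
electric blanket: 0.14 kW × 22.5 h = 3.15 kWh
portable air conditioner: Runtime = 10 min × 7 = 70 min = 1.166666… h
portable air conditioner: 0.92 kW × 1.166666… h = 1.073333… kWh
Total energy = 803.303333… kWh
Cost = 803.303333… × €0.40 = €321.32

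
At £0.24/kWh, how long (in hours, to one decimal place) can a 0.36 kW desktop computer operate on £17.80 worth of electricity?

206.0 h

Energy available = £17.80 ÷ £0.24/kWh = 74.1667 kWh
Hours = 74.1667 kWh ÷ 0.36 kW = 206.0 h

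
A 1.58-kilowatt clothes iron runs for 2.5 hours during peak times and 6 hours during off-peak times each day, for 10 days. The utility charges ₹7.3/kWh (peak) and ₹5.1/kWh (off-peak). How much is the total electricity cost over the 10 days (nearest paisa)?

₹771.83

Peak energy = 1.58 kW × 2.5 h × 10 = 39.5 kWh
Off-peak energy = 1.58 kW × 6 h × 10 = 94.8 kWh
Cost = 39.5 × ₹7.3 + 94.8 × ₹5.1 = ₹288.35 + ₹483.48 = ₹771.83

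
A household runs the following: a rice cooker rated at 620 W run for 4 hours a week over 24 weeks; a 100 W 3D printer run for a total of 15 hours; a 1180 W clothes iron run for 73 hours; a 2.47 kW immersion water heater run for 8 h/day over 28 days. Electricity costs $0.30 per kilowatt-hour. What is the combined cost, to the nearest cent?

rice cooker: Runtime = 4 h/week × 24 weeks = 96 h
rice cooker: 0.62 kW × 96 h = 59.52 kWh
3D printer: 0.1 kW × 15 h = 1.5 kWh
clothes iron: 1.18 kW × 73 h = 86.14 kWh
immersion water heater: Runtime = 8 h/day × 28 days = 224 h
immersion water heater: 2.47 kW × 224 h = 553.28 kWh
Total energy = 700.44 kWh
Cost = 700.44 × $0.30 = $210.13

$210.13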